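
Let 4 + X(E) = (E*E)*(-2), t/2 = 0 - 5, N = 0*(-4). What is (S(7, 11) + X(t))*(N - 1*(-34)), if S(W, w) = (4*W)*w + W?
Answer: 3774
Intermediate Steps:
N = 0
S(W, w) = W + 4*W*w (S(W, w) = 4*W*w + W = W + 4*W*w)
t = -10 (t = 2*(0 - 5) = 2*(-5) = -10)
X(E) = -4 - 2*E² (X(E) = -4 + (E*E)*(-2) = -4 + E²*(-2) = -4 - 2*E²)
(S(7, 11) + X(t))*(N - 1*(-34)) = (7*(1 + 4*11) + (-4 - 2*(-10)²))*(0 - 1*(-34)) = (7*(1 + 44) + (-4 - 2*100))*(0 + 34) = (7*45 + (-4 - 200))*34 = (315 - 204)*34 = 111*34 = 3774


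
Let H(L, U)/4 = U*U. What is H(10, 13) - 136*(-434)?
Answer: 59700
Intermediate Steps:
H(L, U) = 4*U² (H(L, U) = 4*(U*U) = 4*U²)
H(10, 13) - 136*(-434) = 4*13² - 136*(-434) = 4*169 + 59024 = 676 + 59024 = 59700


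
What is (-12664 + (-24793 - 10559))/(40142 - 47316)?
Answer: 24008/3587 ≈ 6.6931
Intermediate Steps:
(-12664 + (-24793 - 10559))/(40142 - 47316) = (-12664 - 35352)/(-7174) = -48016*(-1/7174) = 24008/3587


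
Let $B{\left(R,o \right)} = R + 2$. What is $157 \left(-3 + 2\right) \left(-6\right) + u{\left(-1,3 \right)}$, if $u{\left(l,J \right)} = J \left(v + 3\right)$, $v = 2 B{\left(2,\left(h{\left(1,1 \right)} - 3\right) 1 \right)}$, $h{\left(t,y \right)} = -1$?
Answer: $975$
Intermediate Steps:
$B{\left(R,o \right)} = 2 + R$
$v = 8$ ($v = 2 \left(2 + 2\right) = 2 \cdot 4 = 8$)
$u{\left(l,J \right)} = 11 J$ ($u{\left(l,J \right)} = J \left(8 + 3\right) = J 11 = 11 J$)
$157 \left(-3 + 2\right) \left(-6\right) + u{\left(-1,3 \right)} = 157 \left(-3 + 2\right) \left(-6\right) + 11 \cdot 3 = 157 \left(\left(-1\right) \left(-6\right)\right) + 33 = 157 \cdot 6 + 33 = 942 + 33 = 975$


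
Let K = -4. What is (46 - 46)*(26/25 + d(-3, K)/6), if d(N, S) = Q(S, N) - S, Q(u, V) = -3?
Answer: 0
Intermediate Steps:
d(N, S) = -3 - S
(46 - 46)*(26/25 + d(-3, K)/6) = (46 - 46)*(26/25 + (-3 - 1*(-4))/6) = 0*(26*(1/25) + (-3 + 4)*(⅙)) = 0*(26/25 + 1*(⅙)) = 0*(26/25 + ⅙) = 0*(181/150) = 0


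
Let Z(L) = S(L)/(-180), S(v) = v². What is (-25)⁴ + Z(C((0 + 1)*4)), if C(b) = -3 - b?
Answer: 70312451/180 ≈ 3.9062e+5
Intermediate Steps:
Z(L) = -L²/180 (Z(L) = L²/(-180) = L²*(-1/180) = -L²/180)
(-25)⁴ + Z(C((0 + 1)*4)) = (-25)⁴ - (-3 - (0 + 1)*4)²/180 = 390625 - (-3 - 4)²/180 = 390625 - 1/180*(-7)² = 390625 - 1/180*49 = 390625 - 49/180 = 70312451/180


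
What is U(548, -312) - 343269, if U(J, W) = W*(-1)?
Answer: -342957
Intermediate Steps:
U(J, W) = -W
U(548, -312) - 343269 = -1*(-312) - 343269 = 312 - 343269 = -342957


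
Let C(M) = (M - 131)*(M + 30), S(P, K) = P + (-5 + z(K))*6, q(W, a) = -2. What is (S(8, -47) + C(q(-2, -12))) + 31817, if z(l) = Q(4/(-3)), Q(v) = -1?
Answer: 28065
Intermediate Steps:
z(l) = -1
S(P, K) = -36 + P (S(P, K) = P + (-5 - 1)*6 = P - 6*6 = P - 36 = -36 + P)
C(M) = (-131 + M)*(30 + M)
(S(8, -47) + C(q(-2, -12))) + 31817 = ((-36 + 8) + (-3930 + (-2)² - 101*(-2))) + 31817 = (-28 + (-3930 + 4 + 202)) + 31817 = (-28 - 3724) + 31817 = -3752 + 31817 = 28065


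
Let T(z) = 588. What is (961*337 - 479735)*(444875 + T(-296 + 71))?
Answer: -69437881514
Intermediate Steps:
(961*337 - 479735)*(444875 + T(-296 + 71)) = (961*337 - 479735)*(444875 + 588) = (323857 - 479735)*445463 = -155878*445463 = -69437881514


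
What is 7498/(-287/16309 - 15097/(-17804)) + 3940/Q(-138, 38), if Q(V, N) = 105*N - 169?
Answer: 8319878471974588/921270706725 ≈ 9030.9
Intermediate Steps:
Q(V, N) = -169 + 105*N
7498/(-287/16309 - 15097/(-17804)) + 3940/Q(-138, 38) = 7498/(-287/16309 - 15097/(-17804)) + 3940/(-169 + 105*38) = 7498/(-287*1/16309 - 15097*(-1/17804)) + 3940/(-169 + 3990) = 7498/(-287/16309 + 15097/17804) + 3940/3821 = 7498/(241107225/290365436) + 3940*(1/3821) = 7498*(290365436/241107225) + 3940/3821 = 2177160039128/241107225 + 3940/3821 = 8319878471974588/921270706725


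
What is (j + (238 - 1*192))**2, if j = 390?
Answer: 190096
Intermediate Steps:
(j + (238 - 1*192))**2 = (390 + (238 - 1*192))**2 = (390 + (238 - 192))**2 = (390 + 46)**2 = 436**2 = 190096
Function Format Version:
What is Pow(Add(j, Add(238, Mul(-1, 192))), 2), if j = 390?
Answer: 190096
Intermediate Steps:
Pow(Add(j, Add(238, Mul(-1, 192))), 2) = Pow(Add(390, Add(238, Mul(-1, 192))), 2) = Pow(Add(390, Add(238, -192)), 2) = Pow(Add(390, 46), 2) = Pow(436, 2) = 190096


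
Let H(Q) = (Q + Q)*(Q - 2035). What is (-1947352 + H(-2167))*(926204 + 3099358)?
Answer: 65472207333192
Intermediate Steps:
H(Q) = 2*Q*(-2035 + Q) (H(Q) = (2*Q)*(-2035 + Q) = 2*Q*(-2035 + Q))
(-1947352 + H(-2167))*(926204 + 3099358) = (-1947352 + 2*(-2167)*(-2035 - 2167))*(926204 + 3099358) = (-1947352 + 2*(-2167)*(-4202))*4025562 = (-1947352 + 18211468)*4025562 = 16264116*4025562 = 65472207333192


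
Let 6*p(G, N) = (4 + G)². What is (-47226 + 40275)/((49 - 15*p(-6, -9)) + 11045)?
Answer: -6951/11084 ≈ -0.62712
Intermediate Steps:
p(G, N) = (4 + G)²/6
(-47226 + 40275)/((49 - 15*p(-6, -9)) + 11045) = (-47226 + 40275)/((49 - 5*(4 - 6)²/2) + 11045) = -6951/((49 - 5*(-2)²/2) + 11045) = -6951/((49 - 5*4/2) + 11045) = -6951/((49 - 15*⅔) + 11045) = -6951/((49 - 10) + 11045) = -6951/(39 + 11045) = -6951/11084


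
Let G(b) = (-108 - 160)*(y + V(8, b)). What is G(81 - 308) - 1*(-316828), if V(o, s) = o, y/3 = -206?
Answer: 480308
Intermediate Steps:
y = -618 (y = 3*(-206) = -618)
G(b) = 163480 (G(b) = (-108 - 160)*(-618 + 8) = -268*(-610) = 163480)
G(81 - 308) - 1*(-316828) = 163480 - 1*(-316828) = 163480 + 316828 = 480308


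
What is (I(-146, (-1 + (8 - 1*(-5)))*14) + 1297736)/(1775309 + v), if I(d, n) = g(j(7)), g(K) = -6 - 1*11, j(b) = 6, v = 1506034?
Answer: 432573/1093781 ≈ 0.39548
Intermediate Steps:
g(K) = -17 (g(K) = -6 - 11 = -17)
I(d, n) = -17
(I(-146, (-1 + (8 - 1*(-5)))*14) + 1297736)/(1775309 + v) = (-17 + 1297736)/(1775309 + 1506034) = 1297719/3281343 = 1297719*(1/3281343) = 432573/1093781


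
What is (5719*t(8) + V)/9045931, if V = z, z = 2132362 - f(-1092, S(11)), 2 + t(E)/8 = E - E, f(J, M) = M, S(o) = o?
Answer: 2040847/9045931 ≈ 0.22561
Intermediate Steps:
t(E) = -16 (t(E) = -16 + 8*(E - E) = -16 + 8*0 = -16 + 0 = -16)
z = 2132351 (z = 2132362 - 1*11 = 2132362 - 11 = 2132351)
V = 2132351
(5719*t(8) + V)/9045931 = (5719*(-16) + 2132351)/9045931 = (-91504 + 2132351)*(1/9045931) = 2040847*(1/9045931) = 2040847/9045931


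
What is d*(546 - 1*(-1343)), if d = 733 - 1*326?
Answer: 768823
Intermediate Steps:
d = 407 (d = 733 - 326 = 407)
d*(546 - 1*(-1343)) = 407*(546 - 1*(-1343)) = 407*(546 + 1343) = 407*1889 = 768823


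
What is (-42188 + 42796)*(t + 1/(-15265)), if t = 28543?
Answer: 264911007552/15265 ≈ 1.7354e+7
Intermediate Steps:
(-42188 + 42796)*(t + 1/(-15265)) = (-42188 + 42796)*(28543 + 1/(-15265)) = 608*(28543 - 1/15265) = 608*(435708894/15265) = 264911007552/15265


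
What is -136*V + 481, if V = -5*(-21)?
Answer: -13799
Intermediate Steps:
V = 105
-136*V + 481 = -136*105 + 481 = -14280 + 481 = -13799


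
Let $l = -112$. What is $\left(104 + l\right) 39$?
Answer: $-312$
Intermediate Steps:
$\left(104 + l\right) 39 = \left(104 - 112\right) 39 = \left(-8\right) 39 = -312$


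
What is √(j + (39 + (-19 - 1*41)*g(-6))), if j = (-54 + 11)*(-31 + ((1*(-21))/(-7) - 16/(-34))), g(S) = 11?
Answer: 3*√18071/17 ≈ 23.723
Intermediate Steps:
j = 20124/17 (j = -43*(-31 + (-21*(-⅐) - 16*(-1/34))) = -43*(-31 + (3 + 8/17)) = -43*(-31 + 59/17) = -43*(-468/17) = 20124/17 ≈ 1183.8)
√(j + (39 + (-19 - 1*41)*g(-6))) = √(20124/17 + (39 + (-19 - 1*41)*11)) = √(20124/17 + (39 + (-19 - 41)*11)) = √(20124/17 + (39 - 60*11)) = √(20124/17 + (39 - 660)) = √(20124/17 - 621) = √(9567/17) = 3*√18071/17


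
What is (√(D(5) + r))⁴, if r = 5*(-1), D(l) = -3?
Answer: 64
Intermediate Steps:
r = -5
(√(D(5) + r))⁴ = (√(-3 - 5))⁴ = (√(-8))⁴ = (2*I*√2)⁴ = 64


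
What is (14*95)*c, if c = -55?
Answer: -73150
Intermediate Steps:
(14*95)*c = (14*95)*(-55) = 1330*(-55) = -73150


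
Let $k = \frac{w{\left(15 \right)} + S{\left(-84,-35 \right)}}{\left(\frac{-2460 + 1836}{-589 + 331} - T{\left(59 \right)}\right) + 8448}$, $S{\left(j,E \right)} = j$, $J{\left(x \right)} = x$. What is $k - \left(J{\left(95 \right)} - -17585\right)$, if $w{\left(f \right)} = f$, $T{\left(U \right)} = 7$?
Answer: $- \frac{6419027527}{363067} \approx -17680.0$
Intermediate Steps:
$k = - \frac{2967}{363067}$ ($k = \frac{15 - 84}{\left(\frac{-2460 + 1836}{-589 + 331} - 7\right) + 8448} = - \frac{69}{\left(- \frac{624}{-258} - 7\right) + 8448} = - \frac{69}{\left(\left(-624\right) \left(- \frac{1}{258}\right) - 7\right) + 8448} = - \frac{69}{\left(\frac{104}{43} - 7\right) + 8448} = - \frac{69}{- \frac{197}{43} + 8448} = - \frac{69}{\frac{363067}{43}} = \left(-69\right) \frac{43}{363067} = - \frac{2967}{363067} \approx -0.0081721$)
$k - \left(J{\left(95 \right)} - -17585\right) = - \frac{2967}{363067} - \left(95 - -17585\right) = - \frac{2967}{363067} - \left(95 + 17585\right) = - \frac{2967}{363067} - 17680 = - \frac{6419027527}{363067}$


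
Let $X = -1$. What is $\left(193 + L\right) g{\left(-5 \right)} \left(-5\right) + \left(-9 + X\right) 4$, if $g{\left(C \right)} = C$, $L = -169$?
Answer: $560$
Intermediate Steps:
$\left(193 + L\right) g{\left(-5 \right)} \left(-5\right) + \left(-9 + X\right) 4 = \left(193 - 169\right) \left(\left(-5\right) \left(-5\right)\right) + \left(-9 - 1\right) 4 = 24 \cdot 25 - 40 = 600 - 40 = 560$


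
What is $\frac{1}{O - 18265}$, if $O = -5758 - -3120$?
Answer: $- \frac{1}{20903} \approx -4.784 \cdot 10^{-5}$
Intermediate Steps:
$O = -2638$ ($O = -5758 + 3120 = -2638$)
$\frac{1}{O - 18265} = \frac{1}{-2638 - 18265} = \frac{1}{-20903} = - \frac{1}{20903}$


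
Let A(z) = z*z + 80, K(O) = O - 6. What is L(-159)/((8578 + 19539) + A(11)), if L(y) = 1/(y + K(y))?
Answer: -1/9175032 ≈ -1.0899e-7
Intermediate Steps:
K(O) = -6 + O
L(y) = 1/(-6 + 2*y) (L(y) = 1/(y + (-6 + y)) = 1/(-6 + 2*y))
A(z) = 80 + z**2 (A(z) = z**2 + 80 = 80 + z**2)
L(-159)/((8578 + 19539) + A(11)) = (1/(2*(-3 - 159)))/((8578 + 19539) + (80 + 11**2)) = ((1/2)/(-162))/(28117 + (80 + 121)) = ((1/2)*(-1/162))/(28117 + 201) = -1/324/28318 = -1/324*1/28318 = -1/9175032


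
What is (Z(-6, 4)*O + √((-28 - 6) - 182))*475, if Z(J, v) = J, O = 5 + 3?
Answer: -22800 + 2850*I*√6 ≈ -22800.0 + 6981.0*I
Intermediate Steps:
O = 8
(Z(-6, 4)*O + √((-28 - 6) - 182))*475 = (-6*8 + √((-28 - 6) - 182))*475 = (-48 + √(-34 - 182))*475 = (-48 + √(-216))*475 = (-48 + 6*I*√6)*475 = -22800 + 2850*I*√6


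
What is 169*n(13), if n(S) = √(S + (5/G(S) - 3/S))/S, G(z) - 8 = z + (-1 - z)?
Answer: √111657/7 ≈ 47.736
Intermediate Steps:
G(z) = 7 (G(z) = 8 + (z + (-1 - z)) = 8 - 1 = 7)
n(S) = √(5/7 + S - 3/S)/S (n(S) = √(S + (5/7 - 3/S))/S = √(5/7 + S - 3/S)/S)
169*n(13) = 169*((⅐)*√(35 - 147/13 + 49*13)/13) = 169*((⅐)*(1/13)*√(35 - 147*1/13 + 637)) = 169*((⅐)*(1/13)*√(35 - 147/13 + 637)) = 169*((⅐)*(1/13)*√(8589/13)) = 169*((⅐)*(1/13)*(√111657/13)) = 169*(√111657/1183) = √111657/7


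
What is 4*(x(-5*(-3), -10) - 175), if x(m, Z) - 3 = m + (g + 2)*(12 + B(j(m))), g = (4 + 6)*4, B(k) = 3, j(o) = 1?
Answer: 1892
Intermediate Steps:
g = 40 (g = 10*4 = 40)
x(m, Z) = 633 + m (x(m, Z) = 3 + (m + (40 + 2)*(12 + 3)) = 3 + (m + 42*15) = 3 + (m + 630) = 3 + (630 + m) = 633 + m)
4*(x(-5*(-3), -10) - 175) = 4*((633 - 5*(-3)) - 175) = 4*((633 + 15) - 175) = 4*(648 - 175) = 4*473 = 1892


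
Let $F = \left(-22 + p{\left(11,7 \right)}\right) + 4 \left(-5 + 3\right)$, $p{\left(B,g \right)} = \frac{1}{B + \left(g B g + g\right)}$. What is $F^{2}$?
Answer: $\frac{279190681}{310249} \approx 899.89$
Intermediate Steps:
$p{\left(B,g \right)} = \frac{1}{B + g + B g^{2}}$ ($p{\left(B,g \right)} = \frac{1}{B + \left(B g g + g\right)} = \frac{1}{B + \left(B g^{2} + g\right)} = \frac{1}{B + \left(g + B g^{2}\right)} = \frac{1}{B + g + B g^{2}}$)
$F = - \frac{16709}{557}$ ($F = \left(-22 + \frac{1}{11 + 7 + 11 \cdot 7^{2}}\right) + 4 \left(-5 + 3\right) = \left(-22 + \frac{1}{11 + 7 + 11 \cdot 49}\right) + 4 \left(-2\right) = \left(-22 + \frac{1}{11 + 7 + 539}\right) - 8 = \left(-22 + \frac{1}{557}\right) - 8 = - \frac{12253}{557} - 8 = - \frac{16709}{557} \approx -29.998$)
$F^{2} = \left(- \frac{16709}{557}\right)^{2} = \frac{279190681}{310249}$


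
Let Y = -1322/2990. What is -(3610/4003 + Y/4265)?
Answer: -23015345767/25523828525 ≈ -0.90172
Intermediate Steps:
Y = -661/1495 (Y = -1322*1/2990 = -661/1495 ≈ -0.44214)
-(3610/4003 + Y/4265) = -(3610/4003 - 661/1495/4265) = -(3610*(1/4003) - 661/1495*1/4265) = -(3610/4003 - 661/6376175) = -1*23015345767/25523828525 = -23015345767/25523828525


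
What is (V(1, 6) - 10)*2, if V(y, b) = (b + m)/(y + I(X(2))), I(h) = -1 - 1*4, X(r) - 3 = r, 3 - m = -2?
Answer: -51/2 ≈ -25.500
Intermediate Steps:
m = 5 (m = 3 - 1*(-2) = 3 + 2 = 5)
X(r) = 3 + r
I(h) = -5 (I(h) = -1 - 4 = -5)
V(y, b) = (5 + b)/(-5 + y) (V(y, b) = (b + 5)/(y - 5) = (5 + b)/(-5 + y))
(V(1, 6) - 10)*2 = ((5 + 6)/(-5 + 1) - 10)*2 = (11/(-4) - 10)*2 = (-¼*11 - 10)*2 = (-11/4 - 10)*2 = -51/4*2 = -51/2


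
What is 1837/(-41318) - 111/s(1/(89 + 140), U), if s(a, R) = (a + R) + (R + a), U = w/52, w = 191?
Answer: -9129087453/603118846 ≈ -15.136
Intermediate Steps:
U = 191/52 ≈ 3.6731
s(a, R) = 2*R + 2*a (s(a, R) = (R + a) + (R + a) = 2*R + 2*a)
1837/(-41318) - 111/s(1/(89 + 140), U) = 1837/(-41318) - 111/(2*(191/52) + 2/(89 + 140)) = 1837*(-1/41318) - 111/(191/26 + 2/229) = -1837/41318 - 111/(191/26 + 2*(1/229)) = -1837/41318 - 111/(191/26 + 2/229) = -1837/41318 - 111/43791/5954 = -1837/41318 - 111*5954/43791 = -1837/41318 - 220298/14597 = -9129087453/603118846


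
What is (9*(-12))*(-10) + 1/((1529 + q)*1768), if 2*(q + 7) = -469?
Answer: 2458404001/2276300 ≈ 1080.0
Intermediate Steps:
q = -483/2 (q = -7 + (½)*(-469) = -7 - 469/2 = -483/2 ≈ -241.50)
(9*(-12))*(-10) + 1/((1529 + q)*1768) = (9*(-12))*(-10) + 1/((1529 - 483/2)*1768) = -108*(-10) + (1/1768)/(2575/2) = 1080 + (2/2575)*(1/1768) = 1080 + 1/2276300 = 2458404001/2276300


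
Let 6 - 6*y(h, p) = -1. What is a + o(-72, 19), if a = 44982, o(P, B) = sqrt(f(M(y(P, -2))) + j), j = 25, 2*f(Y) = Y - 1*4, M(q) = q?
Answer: 44982 + sqrt(849)/6 ≈ 44987.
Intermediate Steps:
y(h, p) = 7/6 (y(h, p) = 1 - 1/6*(-1) = 1 + 1/6 = 7/6)
f(Y) = -2 + Y/2 (f(Y) = (Y - 1*4)/2 = (Y - 4)/2 = (-4 + Y)/2 = -2 + Y/2)
o(P, B) = sqrt(849)/6 (o(P, B) = sqrt((-2 + (1/2)*(7/6)) + 25) = sqrt((-2 + 7/12) + 25) = sqrt(-17/12 + 25) = sqrt(283/12) = sqrt(849)/6)
a + o(-72, 19) = 44982 + sqrt(849)/6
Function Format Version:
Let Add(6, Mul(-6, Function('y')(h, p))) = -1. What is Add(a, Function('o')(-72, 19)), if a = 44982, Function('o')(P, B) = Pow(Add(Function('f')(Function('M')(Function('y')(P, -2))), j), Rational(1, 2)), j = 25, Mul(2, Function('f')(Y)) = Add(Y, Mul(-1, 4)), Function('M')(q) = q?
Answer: Add(44982, Mul(Rational(1, 6), Pow(849, Rational(1, 2)))) ≈ 44987.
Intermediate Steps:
Function('y')(h, p) = Rational(7, 6) (Function('y')(h, p) = Add(1, Mul(Rational(-1, 6), -1)) = Add(1, Rational(1, 6)) = Rational(7, 6))
Function('f')(Y) = Add(-2, Mul(Rational(1, 2), Y)) (Function('f')(Y) = Mul(Rational(1, 2), Add(Y, Mul(-1, 4))) = Mul(Rational(1, 2), Add(Y, -4)) = Mul(Rational(1, 2), Add(-4, Y)) = Add(-2, Mul(Rational(1, 2), Y)))
Function('o')(P, B) = Mul(Rational(1, 6), Pow(849, Rational(1, 2))) (Function('o')(P, B) = Pow(Add(Add(-2, Mul(Rational(1, 2), Rational(7, 6))), 25), Rational(1, 2)) = Pow(Add(Add(-2, Rational(7, 12)), 25), Rational(1, 2)) = Pow(Add(Rational(-17, 12), 25), Rational(1, 2)) = Pow(Rational(283, 12), Rational(1, 2)) = Mul(Rational(1, 6), Pow(849, Rational(1, 2))))
Add(a, Function('o')(-72, 19)) = Add(44982, Mul(Rational(1, 6), Pow(849, Rational(1, 2))))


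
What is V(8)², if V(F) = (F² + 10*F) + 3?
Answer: 21609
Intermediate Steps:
V(F) = 3 + F² + 10*F
V(8)² = (3 + 8² + 10*8)² = (3 + 64 + 80)² = 147² = 21609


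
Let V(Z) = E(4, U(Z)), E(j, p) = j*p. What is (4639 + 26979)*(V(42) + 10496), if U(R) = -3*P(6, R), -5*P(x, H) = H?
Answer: 1675248112/5 ≈ 3.3505e+8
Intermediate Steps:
P(x, H) = -H/5
U(R) = 3*R/5 (U(R) = -(-3)*R/5 = 3*R/5)
V(Z) = 12*Z/5 (V(Z) = 4*(3*Z/5) = 12*Z/5)
(4639 + 26979)*(V(42) + 10496) = (4639 + 26979)*((12/5)*42 + 10496) = 31618*(504/5 + 10496) = 31618*(52984/5) = 1675248112/5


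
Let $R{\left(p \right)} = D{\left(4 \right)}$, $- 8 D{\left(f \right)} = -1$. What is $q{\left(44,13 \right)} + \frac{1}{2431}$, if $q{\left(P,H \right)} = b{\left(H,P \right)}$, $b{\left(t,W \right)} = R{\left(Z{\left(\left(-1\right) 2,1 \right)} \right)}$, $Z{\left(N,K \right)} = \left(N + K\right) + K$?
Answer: $\frac{2439}{19448} \approx 0.12541$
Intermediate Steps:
$Z{\left(N,K \right)} = N + 2 K$ ($Z{\left(N,K \right)} = \left(K + N\right) + K = N + 2 K$)
$D{\left(f \right)} = \frac{1}{8}$ ($D{\left(f \right)} = \left(- \frac{1}{8}\right) \left(-1\right) = \frac{1}{8}$)
$R{\left(p \right)} = \frac{1}{8}$
$b{\left(t,W \right)} = \frac{1}{8}$
$q{\left(P,H \right)} = \frac{1}{8}$
$q{\left(44,13 \right)} + \frac{1}{2431} = \frac{1}{8} + \frac{1}{2431} = \frac{2439}{19448}$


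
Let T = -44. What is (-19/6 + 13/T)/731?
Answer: -457/96492 ≈ -0.0047361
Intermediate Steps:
(-19/6 + 13/T)/731 = (-19/6 + 13/(-44))/731 = (-19*1/6 + 13*(-1/44))/731 = (-19/6 - 13/44)/731 = (1/731)*(-457/132) = -457/96492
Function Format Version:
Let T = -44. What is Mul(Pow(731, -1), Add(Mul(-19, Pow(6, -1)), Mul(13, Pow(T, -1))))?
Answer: Rational(-457, 96492) ≈ -0.0047361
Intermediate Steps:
Mul(Pow(731, -1), Add(Mul(-19, Pow(6, -1)), Mul(13, Pow(T, -1)))) = Mul(Pow(731, -1), Add(Mul(-19, Pow(6, -1)), Mul(13, Pow(-44, -1)))) = Mul(Rational(1, 731), Add(Mul(-19, Rational(1, 6)), Mul(13, Rational(-1, 44)))) = Mul(Rational(1, 731), Add(Rational(-19, 6), Rational(-13, 44))) = Mul(Rational(1, 731), Rational(-457, 132)) = Rational(-457, 96492)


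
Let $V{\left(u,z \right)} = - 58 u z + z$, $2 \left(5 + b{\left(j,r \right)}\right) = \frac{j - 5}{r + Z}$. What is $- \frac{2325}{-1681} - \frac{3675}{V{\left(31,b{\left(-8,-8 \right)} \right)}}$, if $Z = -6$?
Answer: $\frac{119211425}{127878713} \approx 0.93222$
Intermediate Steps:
$b{\left(j,r \right)} = -5 + \frac{-5 + j}{2 \left(-6 + r\right)}$ ($b{\left(j,r \right)} = -5 + \frac{\left(j - 5\right) \frac{1}{r - 6}}{2} = -5 + \frac{\left(-5 + j\right) \frac{1}{-6 + r}}{2} = -5 + \frac{\frac{1}{-6 + r} \left(-5 + j\right)}{2} = -5 + \frac{-5 + j}{2 \left(-6 + r\right)}$)
$V{\left(u,z \right)} = z - 58 u z$ ($V{\left(u,z \right)} = - 58 u z + z = z - 58 u z$)
$- \frac{2325}{-1681} - \frac{3675}{V{\left(31,b{\left(-8,-8 \right)} \right)}} = - \frac{2325}{-1681} - \frac{3675}{\frac{55 - 8 - -80}{2 \left(-6 - 8\right)} \left(1 - 1798\right)} = \left(-2325\right) \left(- \frac{1}{1681}\right) - \frac{3675}{\frac{55 - 8 + 80}{2 \left(-14\right)} \left(1 - 1798\right)} = \frac{2325}{1681} - \frac{3675}{\frac{1}{2} \left(- \frac{1}{14}\right) 127 \left(-1797\right)} = \frac{2325}{1681} - \frac{3675}{\left(- \frac{127}{28}\right) \left(-1797\right)} = \frac{2325}{1681} - \frac{3675}{\frac{228219}{28}} = \frac{2325}{1681} - \frac{34300}{76073} = \frac{119211425}{127878713}$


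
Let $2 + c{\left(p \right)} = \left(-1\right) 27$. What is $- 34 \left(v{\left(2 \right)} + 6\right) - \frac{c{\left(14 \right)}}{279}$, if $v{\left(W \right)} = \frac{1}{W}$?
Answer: $- \frac{61630}{279} \approx -220.9$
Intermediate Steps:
$c{\left(p \right)} = -29$ ($c{\left(p \right)} = -2 - 27 = -29$)
$- 34 \left(v{\left(2 \right)} + 6\right) - \frac{c{\left(14 \right)}}{279} = - 34 \left(\frac{1}{2} + 6\right) - - \frac{29}{279} = - 34 \left(\frac{1}{2} + 6\right) - \left(-29\right) \frac{1}{279} = \left(-34\right) \frac{13}{2} - - \frac{29}{279} = -221 + \frac{29}{279} = - \frac{61630}{279}$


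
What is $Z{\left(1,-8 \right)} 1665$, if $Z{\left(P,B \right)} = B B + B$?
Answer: $93240$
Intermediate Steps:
$Z{\left(P,B \right)} = B + B^{2}$ ($Z{\left(P,B \right)} = B^{2} + B = B + B^{2}$)
$Z{\left(1,-8 \right)} 1665 = - 8 \left(1 - 8\right) 1665 = \left(-8\right) \left(-7\right) 1665 = 56 \cdot 1665 = 93240$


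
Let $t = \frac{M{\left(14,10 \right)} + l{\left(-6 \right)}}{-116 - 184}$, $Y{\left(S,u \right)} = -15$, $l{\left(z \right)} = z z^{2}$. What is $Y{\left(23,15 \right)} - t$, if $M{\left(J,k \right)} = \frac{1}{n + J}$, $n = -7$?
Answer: $- \frac{33011}{2100} \approx -15.72$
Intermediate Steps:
$l{\left(z \right)} = z^{3}$
$M{\left(J,k \right)} = \frac{1}{-7 + J}$
$t = \frac{1511}{2100}$ ($t = \frac{\frac{1}{-7 + 14} + \left(-6\right)^{3}}{-116 - 184} = \frac{\frac{1}{7} - 216}{-300} = \left(\frac{1}{7} - 216\right) \left(- \frac{1}{300}\right) = \left(- \frac{1511}{7}\right) \left(- \frac{1}{300}\right) = \frac{1511}{2100} \approx 0.71952$)
$Y{\left(23,15 \right)} - t = -15 - \frac{1511}{2100} = - \frac{33011}{2100}$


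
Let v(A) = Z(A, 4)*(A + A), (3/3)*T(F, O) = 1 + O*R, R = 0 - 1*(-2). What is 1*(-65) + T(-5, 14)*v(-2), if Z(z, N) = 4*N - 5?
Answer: -1341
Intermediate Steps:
R = 2 (R = 0 + 2 = 2)
Z(z, N) = -5 + 4*N
T(F, O) = 1 + 2*O (T(F, O) = 1 + O*2 = 1 + 2*O)
v(A) = 22*A (v(A) = (-5 + 4*4)*(A + A) = (-5 + 16)*(2*A) = 11*(2*A) = 22*A)
1*(-65) + T(-5, 14)*v(-2) = 1*(-65) + (1 + 2*14)*(22*(-2)) = -65 + (1 + 28)*(-44) = -65 + 29*(-44) = -65 - 1276 = -1341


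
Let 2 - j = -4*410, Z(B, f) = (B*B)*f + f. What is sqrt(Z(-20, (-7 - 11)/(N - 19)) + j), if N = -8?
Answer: 4*sqrt(1074)/3 ≈ 43.696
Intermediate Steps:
Z(B, f) = f + f*B**2 (Z(B, f) = B**2*f + f = f*B**2 + f = f + f*B**2)
j = 1642 (j = 2 - (-4)*410 = 2 - 1*(-1640) = 2 + 1640 = 1642)
sqrt(Z(-20, (-7 - 11)/(N - 19)) + j) = sqrt(((-7 - 11)/(-8 - 19))*(1 + (-20)**2) + 1642) = sqrt((-18/(-27))*(1 + 400) + 1642) = sqrt(-18*(-1/27)*401 + 1642) = sqrt((2/3)*401 + 1642) = sqrt(802/3 + 1642) = sqrt(5728/3) = 4*sqrt(1074)/3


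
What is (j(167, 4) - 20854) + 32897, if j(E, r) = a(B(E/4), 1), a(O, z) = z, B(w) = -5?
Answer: 12044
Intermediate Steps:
j(E, r) = 1
(j(167, 4) - 20854) + 32897 = (1 - 20854) + 32897 = -20853 + 32897 = 12044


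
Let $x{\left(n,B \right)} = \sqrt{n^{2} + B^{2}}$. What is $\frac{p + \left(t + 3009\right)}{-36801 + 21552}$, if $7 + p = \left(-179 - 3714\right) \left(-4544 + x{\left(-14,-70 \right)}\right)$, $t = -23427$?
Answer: $- \frac{5889789}{5083} + \frac{3206 \sqrt{26}}{897} \approx -1140.5$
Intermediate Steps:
$x{\left(n,B \right)} = \sqrt{B^{2} + n^{2}}$
$p = 17689785 - 54502 \sqrt{26}$ ($p = -7 + \left(-179 - 3714\right) \left(-4544 + \sqrt{\left(-70\right)^{2} + \left(-14\right)^{2}}\right) = -7 - 3893 \left(-4544 + \sqrt{4900 + 196}\right) = -7 - 3893 \left(-4544 + \sqrt{5096}\right) = -7 - 3893 \left(-4544 + 14 \sqrt{26}\right) = -7 + \left(17689792 - 54502 \sqrt{26}\right) = 17689785 - 54502 \sqrt{26} \approx 1.7412 \cdot 10^{7}$)
$\frac{p + \left(t + 3009\right)}{-36801 + 21552} = \frac{\left(17689785 - 54502 \sqrt{26}\right) + \left(-23427 + 3009\right)}{-36801 + 21552} = \frac{\left(17689785 - 54502 \sqrt{26}\right) - 20418}{-15249} = \left(17669367 - 54502 \sqrt{26}\right) \left(- \frac{1}{15249}\right) = - \frac{5889789}{5083} + \frac{3206 \sqrt{26}}{897}$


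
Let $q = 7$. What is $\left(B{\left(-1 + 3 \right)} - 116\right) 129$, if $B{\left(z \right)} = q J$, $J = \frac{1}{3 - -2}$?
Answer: $- \frac{73917}{5} \approx -14783.0$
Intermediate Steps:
$J = \frac{1}{5}$ ($J = \frac{1}{3 + \left(-2 + 4\right)} = \frac{1}{3 + 2} = \frac{1}{5} \approx 0.2$)
$B{\left(z \right)} = \frac{7}{5}$ ($B{\left(z \right)} = 7 \cdot \frac{1}{5} = \frac{7}{5}$)
$\left(B{\left(-1 + 3 \right)} - 116\right) 129 = \left(\frac{7}{5} - 116\right) 129 = \left(- \frac{573}{5}\right) 129 = - \frac{73917}{5}$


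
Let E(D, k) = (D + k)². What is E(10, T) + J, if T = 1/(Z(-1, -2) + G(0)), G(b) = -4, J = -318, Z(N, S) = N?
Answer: -5549/25 ≈ -221.96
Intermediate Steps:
T = -⅕ (T = 1/(-1 - 4) = 1/(-5) = -⅕ ≈ -0.20000)
E(10, T) + J = (10 - ⅕)² - 318 = (49/5)² - 318 = 2401/25 - 318 = -5549/25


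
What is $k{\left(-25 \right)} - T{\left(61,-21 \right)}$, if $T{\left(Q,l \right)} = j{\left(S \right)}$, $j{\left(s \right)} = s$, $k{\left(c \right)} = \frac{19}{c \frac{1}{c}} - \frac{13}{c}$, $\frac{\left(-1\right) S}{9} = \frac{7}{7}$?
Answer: $\frac{713}{25} \approx 28.52$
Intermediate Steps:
$S = -9$ ($S = - 9 \cdot \frac{7}{7} = - 9 \cdot 7 \cdot \frac{1}{7} = \left(-9\right) 1 = -9$)
$k{\left(c \right)} = 19 - \frac{13}{c}$ ($k{\left(c \right)} = \frac{19}{1} - \frac{13}{c} = 19 \cdot 1 - \frac{13}{c} = 19 - \frac{13}{c}$)
$T{\left(Q,l \right)} = -9$
$k{\left(-25 \right)} - T{\left(61,-21 \right)} = \left(19 - \frac{13}{-25}\right) - -9 = \left(19 - - \frac{13}{25}\right) + 9 = \left(19 + \frac{13}{25}\right) + 9 = \frac{488}{25} + 9 = \frac{713}{25}$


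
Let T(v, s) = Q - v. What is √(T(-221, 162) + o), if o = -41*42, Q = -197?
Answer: I*√1698 ≈ 41.207*I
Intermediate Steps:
o = -1722
T(v, s) = -197 - v
√(T(-221, 162) + o) = √((-197 - 1*(-221)) - 1722) = √((-197 + 221) - 1722) = √(24 - 1722) = √(-1698) = I*√1698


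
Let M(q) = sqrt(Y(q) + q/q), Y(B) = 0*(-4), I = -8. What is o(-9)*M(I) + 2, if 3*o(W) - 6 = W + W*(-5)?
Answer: 16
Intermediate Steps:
Y(B) = 0
M(q) = 1 (M(q) = sqrt(0 + q/q) = sqrt(0 + 1) = sqrt(1) = 1)
o(W) = 2 - 4*W/3 (o(W) = 2 + (W + W*(-5))/3 = 2 + (W - 5*W)/3 = 2 + (-4*W)/3 = 2 - 4*W/3)
o(-9)*M(I) + 2 = (2 - 4/3*(-9))*1 + 2 = (2 + 12)*1 + 2 = 14*1 + 2 = 14 + 2 = 16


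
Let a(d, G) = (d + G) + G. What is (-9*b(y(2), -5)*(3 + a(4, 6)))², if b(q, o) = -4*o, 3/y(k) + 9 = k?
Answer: 11696400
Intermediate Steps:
y(k) = 3/(-9 + k)
a(d, G) = d + 2*G (a(d, G) = (G + d) + G = d + 2*G)
(-9*b(y(2), -5)*(3 + a(4, 6)))² = (-9*(-4*(-5))*(3 + (4 + 2*6)))² = (-180*(3 + (4 + 12)))² = (-180*(3 + 16))² = (-180*19)² = (-9*380)² = (-3420)² = 11696400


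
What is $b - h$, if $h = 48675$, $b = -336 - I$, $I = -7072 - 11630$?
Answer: $-30309$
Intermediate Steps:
$I = -18702$ ($I = -7072 - 11630 = -18702$)
$b = 18366$ ($b = -336 - -18702 = -336 + 18702 = 18366$)
$b - h = 18366 - 48675 = -30309$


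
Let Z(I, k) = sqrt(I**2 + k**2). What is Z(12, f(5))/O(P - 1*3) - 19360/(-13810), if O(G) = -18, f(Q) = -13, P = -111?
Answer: 1936/1381 - sqrt(313)/18 ≈ 0.41900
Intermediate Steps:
Z(12, f(5))/O(P - 1*3) - 19360/(-13810) = sqrt(12**2 + (-13)**2)/(-18) - 19360/(-13810) = sqrt(144 + 169)*(-1/18) - 19360*(-1/13810) = sqrt(313)*(-1/18) + 1936/1381 = -sqrt(313)/18 + 1936/1381 = 1936/1381 - sqrt(313)/18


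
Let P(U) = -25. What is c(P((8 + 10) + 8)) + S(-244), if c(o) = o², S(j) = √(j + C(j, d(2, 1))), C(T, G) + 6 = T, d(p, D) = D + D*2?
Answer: 625 + I*√494 ≈ 625.0 + 22.226*I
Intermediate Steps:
d(p, D) = 3*D (d(p, D) = D + 2*D = 3*D)
C(T, G) = -6 + T
S(j) = √(-6 + 2*j) (S(j) = √(j + (-6 + j)) = √(-6 + 2*j))
c(P((8 + 10) + 8)) + S(-244) = (-25)² + √(-6 + 2*(-244)) = 625 + √(-6 - 488) = 625 + √(-494) = 625 + I*√494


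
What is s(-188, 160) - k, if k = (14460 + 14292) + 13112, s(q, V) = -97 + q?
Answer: -42149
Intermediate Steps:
k = 41864 (k = 28752 + 13112 = 41864)
s(-188, 160) - k = (-97 - 188) - 1*41864 = -285 - 41864 = -42149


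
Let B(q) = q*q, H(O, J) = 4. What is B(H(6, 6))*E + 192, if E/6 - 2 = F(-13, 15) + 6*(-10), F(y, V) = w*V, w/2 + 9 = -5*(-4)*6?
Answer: 314304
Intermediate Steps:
B(q) = q²
w = 222 (w = -18 + 2*(-5*(-4)*6) = -18 + 2*(20*6) = -18 + 2*120 = -18 + 240 = 222)
F(y, V) = 222*V
E = 19632 (E = 12 + 6*(222*15 + 6*(-10)) = 12 + 6*(3330 - 60) = 12 + 6*3270 = 12 + 19620 = 19632)
B(H(6, 6))*E + 192 = 4²*19632 + 192 = 16*19632 + 192 = 314112 + 192 = 314304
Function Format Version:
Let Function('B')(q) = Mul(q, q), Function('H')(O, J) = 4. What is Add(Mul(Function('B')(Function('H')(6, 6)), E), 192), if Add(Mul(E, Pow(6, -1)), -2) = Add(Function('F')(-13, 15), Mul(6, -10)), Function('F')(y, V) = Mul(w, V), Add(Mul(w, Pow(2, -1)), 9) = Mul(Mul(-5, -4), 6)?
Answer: 314304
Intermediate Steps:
Function('B')(q) = Pow(q, 2)
w = 222 (w = Add(-18, Mul(2, Mul(Mul(-5, -4), 6))) = Add(-18, Mul(2, Mul(20, 6))) = Add(-18, Mul(2, 120)) = Add(-18, 240) = 222)
Function('F')(y, V) = Mul(222, V)
E = 19632 (E = Add(12, Mul(6, Add(Mul(222, 15), Mul(6, -10)))) = Add(12, Mul(6, Add(3330, -60))) = Add(12, Mul(6, 3270)) = Add(12, 19620) = 19632)
Add(Mul(Function('B')(Function('H')(6, 6)), E), 192) = Add(Mul(Pow(4, 2), 19632), 192) = Add(Mul(16, 19632), 192) = Add(314112, 192) = 314304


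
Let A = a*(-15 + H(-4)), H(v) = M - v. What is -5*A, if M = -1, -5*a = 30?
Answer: -360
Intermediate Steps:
a = -6 (a = -⅕*30 = -6)
H(v) = -1 - v
A = 72 (A = -6*(-15 + (-1 - 1*(-4))) = -6*(-15 + (-1 + 4)) = -6*(-15 + 3) = -6*(-12) = 72)
-5*A = -5*72 = -360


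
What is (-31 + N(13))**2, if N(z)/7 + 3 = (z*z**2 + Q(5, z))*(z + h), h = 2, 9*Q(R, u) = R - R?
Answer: 53191580689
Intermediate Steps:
Q(R, u) = 0 (Q(R, u) = (R - R)/9 = (1/9)*0 = 0)
N(z) = -21 + 7*z**3*(2 + z) (N(z) = -21 + 7*((z*z**2 + 0)*(z + 2)) = -21 + 7*((z**3 + 0)*(2 + z)) = -21 + 7*(z**3*(2 + z)) = -21 + 7*z**3*(2 + z))
(-31 + N(13))**2 = (-31 + (-21 + 7*13**4 + 14*13**3))**2 = (-31 + (-21 + 7*28561 + 14*2197))**2 = (-31 + (-21 + 199927 + 30758))**2 = (-31 + 230664)**2 = 230633**2 = 53191580689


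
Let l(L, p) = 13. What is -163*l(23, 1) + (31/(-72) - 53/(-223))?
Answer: -34025761/16056 ≈ -2119.2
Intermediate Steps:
-163*l(23, 1) + (31/(-72) - 53/(-223)) = -163*13 + (31/(-72) - 53/(-223)) = -2119 + (31*(-1/72) - 53*(-1/223)) = -2119 + (-31/72 + 53/223) = -2119 - 3097/16056 = -34025761/16056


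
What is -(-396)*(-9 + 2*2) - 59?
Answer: -2039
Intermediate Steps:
-(-396)*(-9 + 2*2) - 59 = -(-396)*(-9 + 4) - 59 = -(-396)*(-5) - 59 = -396*5 - 59 = -1980 - 59 = -2039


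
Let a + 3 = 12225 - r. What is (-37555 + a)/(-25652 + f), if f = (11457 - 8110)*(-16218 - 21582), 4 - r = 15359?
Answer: 4989/63271126 ≈ 7.8851e-5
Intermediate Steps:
r = -15355 (r = 4 - 1*15359 = 4 - 15359 = -15355)
f = -126516600 (f = 3347*(-37800) = -126516600)
a = 27577 (a = -3 + (12225 - 1*(-15355)) = -3 + (12225 + 15355) = -3 + 27580 = 27577)
(-37555 + a)/(-25652 + f) = (-37555 + 27577)/(-25652 - 126516600) = -9978/(-126542252) = -9978*(-1/126542252) = 4989/63271126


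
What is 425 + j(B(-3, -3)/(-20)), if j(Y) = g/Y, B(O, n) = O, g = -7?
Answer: 1135/3 ≈ 378.33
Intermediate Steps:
j(Y) = -7/Y
425 + j(B(-3, -3)/(-20)) = 425 - 7/((-3/(-20))) = 425 - 7/((-3*(-1/20))) = 425 - 7/3/20 = 425 - 7*20/3 = 425 - 140/3 = 1135/3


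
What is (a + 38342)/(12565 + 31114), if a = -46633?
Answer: -8291/43679 ≈ -0.18982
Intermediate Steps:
(a + 38342)/(12565 + 31114) = (-46633 + 38342)/(12565 + 31114) = -8291/43679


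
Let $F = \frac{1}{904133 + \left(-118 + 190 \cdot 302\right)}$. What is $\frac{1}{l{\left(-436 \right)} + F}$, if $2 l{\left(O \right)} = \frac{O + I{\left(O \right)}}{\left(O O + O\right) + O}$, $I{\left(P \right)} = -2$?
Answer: $- \frac{181919007480}{210356281} \approx -864.81$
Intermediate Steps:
$l{\left(O \right)} = \frac{-2 + O}{2 \left(O^{2} + 2 O\right)}$ ($l{\left(O \right)} = \frac{\left(O - 2\right) \frac{1}{\left(O O + O\right) + O}}{2} = \frac{\left(-2 + O\right) \frac{1}{\left(O^{2} + O\right) + O}}{2} = \frac{\left(-2 + O\right) \frac{1}{\left(O + O^{2}\right) + O}}{2} = \frac{\left(-2 + O\right) \frac{1}{O^{2} + 2 O}}{2} = \frac{\frac{1}{O^{2} + 2 O} \left(-2 + O\right)}{2} = \frac{-2 + O}{2 \left(O^{2} + 2 O\right)}$)
$F = \frac{1}{961395}$ ($F = \frac{1}{904133 + \left(-118 + 57380\right)} = \frac{1}{904133 + 57262} = \frac{1}{961395} \approx 1.0402 \cdot 10^{-6}$)
$\frac{1}{l{\left(-436 \right)} + F} = \frac{1}{\frac{-2 - 436}{2 \left(-436\right) \left(2 - 436\right)} + \frac{1}{961395}} = \frac{1}{\frac{1}{2} \left(- \frac{1}{436}\right) \frac{1}{-434} \left(-438\right) + \frac{1}{961395}} = \frac{1}{\frac{1}{2} \left(- \frac{1}{436}\right) \left(- \frac{1}{434}\right) \left(-438\right) + \frac{1}{961395}} = \frac{1}{- \frac{219}{189224} + \frac{1}{961395}} = \frac{1}{- \frac{210356281}{181919007480}} = - \frac{181919007480}{210356281}$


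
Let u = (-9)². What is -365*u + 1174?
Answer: -28391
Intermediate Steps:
u = 81
-365*u + 1174 = -365*81 + 1174 = -29565 + 1174 = -28391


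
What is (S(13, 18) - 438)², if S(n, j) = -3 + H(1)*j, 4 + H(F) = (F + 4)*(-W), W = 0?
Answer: 263169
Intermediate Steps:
H(F) = -4 (H(F) = -4 + (F + 4)*(-1*0) = -4 + (4 + F)*0 = -4 + 0 = -4)
S(n, j) = -3 - 4*j
(S(13, 18) - 438)² = ((-3 - 4*18) - 438)² = ((-3 - 72) - 438)² = (-75 - 438)² = (-513)² = 263169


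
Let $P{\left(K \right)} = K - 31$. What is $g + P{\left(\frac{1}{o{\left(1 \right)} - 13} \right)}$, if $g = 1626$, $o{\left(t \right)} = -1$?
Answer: $\frac{22329}{14} \approx 1594.9$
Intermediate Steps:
$P{\left(K \right)} = -31 + K$ ($P{\left(K \right)} = K - 31 = -31 + K$)
$g + P{\left(\frac{1}{o{\left(1 \right)} - 13} \right)} = 1626 - \left(31 - \frac{1}{-1 - 13}\right) = 1626 - \left(31 - \frac{1}{-14}\right) = 1626 - \frac{435}{14} = \frac{22329}{14}$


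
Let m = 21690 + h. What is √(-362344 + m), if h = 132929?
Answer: 5*I*√8309 ≈ 455.77*I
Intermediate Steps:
m = 154619 (m = 21690 + 132929 = 154619)
√(-362344 + m) = √(-362344 + 154619) = √(-207725) = 5*I*√8309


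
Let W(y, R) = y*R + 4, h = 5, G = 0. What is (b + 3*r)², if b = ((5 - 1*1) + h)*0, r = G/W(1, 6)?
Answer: 0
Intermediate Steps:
W(y, R) = 4 + R*y (W(y, R) = R*y + 4 = 4 + R*y)
r = 0 (r = 0/(4 + 6*1) = 0/(4 + 6) = 0/10 = 0*(⅒) = 0)
b = 0 (b = ((5 - 1*1) + 5)*0 = ((5 - 1) + 5)*0 = (4 + 5)*0 = 9*0 = 0)
(b + 3*r)² = (0 + 3*0)² = (0 + 0)² = 0² = 0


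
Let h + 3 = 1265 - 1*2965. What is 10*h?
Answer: -17030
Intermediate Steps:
h = -1703 (h = -3 + (1265 - 1*2965) = -3 + (1265 - 2965) = -3 - 1700 = -1703)
10*h = 10*(-1703) = -17030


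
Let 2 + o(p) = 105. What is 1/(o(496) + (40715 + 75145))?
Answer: 1/115963 ≈ 8.6234e-6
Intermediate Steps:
o(p) = 103 (o(p) = -2 + 105 = 103)
1/(o(496) + (40715 + 75145)) = 1/(103 + (40715 + 75145)) = 1/(103 + 115860) = 1/115963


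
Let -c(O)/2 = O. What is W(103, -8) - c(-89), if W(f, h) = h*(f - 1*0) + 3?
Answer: -999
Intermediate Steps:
c(O) = -2*O
W(f, h) = 3 + f*h (W(f, h) = h*(f + 0) + 3 = h*f + 3 = f*h + 3 = 3 + f*h)
W(103, -8) - c(-89) = (3 + 103*(-8)) - (-2)*(-89) = (3 - 824) - 1*178 = -821 - 178 = -999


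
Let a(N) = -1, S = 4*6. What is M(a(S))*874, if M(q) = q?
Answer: -874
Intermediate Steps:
S = 24
M(a(S))*874 = -1*874 = -874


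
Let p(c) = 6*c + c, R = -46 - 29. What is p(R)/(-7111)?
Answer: 525/7111 ≈ 0.073829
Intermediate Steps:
R = -75
p(c) = 7*c
p(R)/(-7111) = (7*(-75))/(-7111) = -525*(-1/7111) = 525/7111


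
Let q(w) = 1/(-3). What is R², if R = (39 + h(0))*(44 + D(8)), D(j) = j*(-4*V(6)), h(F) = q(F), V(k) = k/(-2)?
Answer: 263737600/9 ≈ 2.9304e+7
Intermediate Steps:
V(k) = -k/2 (V(k) = k*(-½) = -k/2)
q(w) = -⅓
h(F) = -⅓
D(j) = 12*j (D(j) = j*(-(-2)*6) = j*(-4*(-3)) = j*12 = 12*j)
R = 16240/3 (R = (39 - ⅓)*(44 + 12*8) = 116*(44 + 96)/3 = (116/3)*140 = 16240/3 ≈ 5413.3)
R² = (16240/3)² = 263737600/9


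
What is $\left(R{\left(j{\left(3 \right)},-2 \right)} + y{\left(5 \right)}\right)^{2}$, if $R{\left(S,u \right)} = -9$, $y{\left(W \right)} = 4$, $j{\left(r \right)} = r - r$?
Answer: $25$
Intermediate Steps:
$j{\left(r \right)} = 0$
$\left(R{\left(j{\left(3 \right)},-2 \right)} + y{\left(5 \right)}\right)^{2} = \left(-9 + 4\right)^{2} = \left(-5\right)^{2} = 25$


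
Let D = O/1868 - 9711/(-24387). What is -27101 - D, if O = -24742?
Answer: -205666422585/7592486 ≈ -27088.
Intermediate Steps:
D = -97540501/7592486 (D = -24742/1868 - 9711/(-24387) = -24742*1/1868 - 9711*(-1/24387) = -12371/934 + 3237/8129 = -97540501/7592486 ≈ -12.847)
-27101 - D = -27101 - 1*(-97540501/7592486) = -27101 + 97540501/7592486 = -205666422585/7592486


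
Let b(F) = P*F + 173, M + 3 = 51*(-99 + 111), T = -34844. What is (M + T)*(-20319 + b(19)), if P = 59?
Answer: 651320875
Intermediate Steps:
M = 609 (M = -3 + 51*(-99 + 111) = -3 + 51*12 = -3 + 612 = 609)
b(F) = 173 + 59*F (b(F) = 59*F + 173 = 173 + 59*F)
(M + T)*(-20319 + b(19)) = (609 - 34844)*(-20319 + (173 + 59*19)) = -34235*(-20319 + (173 + 1121)) = -34235*(-20319 + 1294) = -34235*(-19025) = 651320875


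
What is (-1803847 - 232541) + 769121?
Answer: -1267267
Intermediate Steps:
(-1803847 - 232541) + 769121 = -2036388 + 769121 = -1267267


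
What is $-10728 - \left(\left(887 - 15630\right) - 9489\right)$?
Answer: $13504$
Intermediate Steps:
$-10728 - \left(\left(887 - 15630\right) - 9489\right) = -10728 - \left(-14743 - 9489\right) = -10728 - -24232 = -10728 + 24232 = 13504$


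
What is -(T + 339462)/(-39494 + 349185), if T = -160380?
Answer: -179082/309691 ≈ -0.57826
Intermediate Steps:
-(T + 339462)/(-39494 + 349185) = -(-160380 + 339462)/(-39494 + 349185) = -179082/309691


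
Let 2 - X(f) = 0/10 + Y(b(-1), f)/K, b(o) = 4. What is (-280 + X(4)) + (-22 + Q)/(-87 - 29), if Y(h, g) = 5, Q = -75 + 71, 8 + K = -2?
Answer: -8041/29 ≈ -277.28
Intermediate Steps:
K = -10 (K = -8 - 2 = -10)
Q = -4
X(f) = 5/2 (X(f) = 2 - (0/10 + 5/(-10)) = 2 - (0*(⅒) + 5*(-⅒)) = 2 - (0 - ½) = 2 - 1*(-½) = 2 + ½ = 5/2)
(-280 + X(4)) + (-22 + Q)/(-87 - 29) = (-280 + 5/2) + (-22 - 4)/(-87 - 29) = -555/2 - 26/(-116) = -555/2 - 26*(-1/116) = -555/2 + 13/58 = -8041/29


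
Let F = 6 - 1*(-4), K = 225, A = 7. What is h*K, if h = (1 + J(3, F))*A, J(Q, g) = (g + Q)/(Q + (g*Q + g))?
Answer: 88200/43 ≈ 2051.2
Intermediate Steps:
F = 10 (F = 6 + 4 = 10)
J(Q, g) = (Q + g)/(Q + g + Q*g) (J(Q, g) = (Q + g)/(Q + (Q*g + g)) = (Q + g)/(Q + (g + Q*g)) = (Q + g)/(Q + g + Q*g))
h = 392/43 (h = (1 + (3 + 10)/(3 + 10 + 3*10))*7 = (1 + 13/(3 + 10 + 30))*7 = (1 + 13/43)*7 = (56/43)*7 = 392/43 ≈ 9.1163)
h*K = (392/43)*225 = 88200/43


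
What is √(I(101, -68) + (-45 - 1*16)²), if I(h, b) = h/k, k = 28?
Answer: √730023/14 ≈ 61.030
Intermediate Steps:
I(h, b) = h/28
√(I(101, -68) + (-45 - 1*16)²) = √((1/28)*101 + (-45 - 1*16)²) = √(101/28 + (-45 - 16)²) = √(101/28 + (-61)²) = √(101/28 + 3721) = √(104289/28) = √730023/14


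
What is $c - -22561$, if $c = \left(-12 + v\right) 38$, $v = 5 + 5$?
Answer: $22485$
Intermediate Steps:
$v = 10$
$c = -76$ ($c = \left(-12 + 10\right) 38 = \left(-2\right) 38 = -76$)
$c - -22561 = -76 - -22561 = -76 + 22561 = 22485$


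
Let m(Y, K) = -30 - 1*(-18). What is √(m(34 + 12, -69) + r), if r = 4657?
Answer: √4645 ≈ 68.154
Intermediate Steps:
m(Y, K) = -12 (m(Y, K) = -30 + 18 = -12)
√(m(34 + 12, -69) + r) = √(-12 + 4657) = √4645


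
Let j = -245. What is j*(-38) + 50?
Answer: 9360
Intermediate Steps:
j*(-38) + 50 = -245*(-38) + 50 = 9310 + 50 = 9360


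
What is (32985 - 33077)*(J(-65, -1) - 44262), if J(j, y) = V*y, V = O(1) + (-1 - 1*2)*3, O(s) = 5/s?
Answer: 4071736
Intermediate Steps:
V = -4 (V = 5/1 + (-1 - 1*2)*3 = 5*1 + (-1 - 2)*3 = 5 - 3*3 = 5 - 9 = -4)
J(j, y) = -4*y
(32985 - 33077)*(J(-65, -1) - 44262) = (32985 - 33077)*(-4*(-1) - 44262) = -92*(4 - 44262) = -92*(-44258) = 4071736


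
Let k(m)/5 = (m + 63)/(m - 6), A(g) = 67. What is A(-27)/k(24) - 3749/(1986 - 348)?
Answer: 114871/237510 ≈ 0.48365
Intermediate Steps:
k(m) = 5*(63 + m)/(-6 + m) (k(m) = 5*((m + 63)/(m - 6)) = 5*((63 + m)/(-6 + m)) = 5*(63 + m)/(-6 + m))
A(-27)/k(24) - 3749/(1986 - 348) = 67/((5*(63 + 24)/(-6 + 24))) - 3749/(1986 - 348) = 67/((5*87/18)) - 3749/1638 = 67/((5*(1/18)*87)) - 3749*1/1638 = 67/(145/6) - 3749/1638 = 67*(6/145) - 3749/1638 = 402/145 - 3749/1638 = 114871/237510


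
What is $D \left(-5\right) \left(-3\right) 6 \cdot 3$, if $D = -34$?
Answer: $-9180$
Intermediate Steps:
$D \left(-5\right) \left(-3\right) 6 \cdot 3 = \left(-34\right) \left(-5\right) \left(-3\right) 6 \cdot 3 = 170 \left(\left(-18\right) 3\right) = 170 \left(-54\right) = -9180$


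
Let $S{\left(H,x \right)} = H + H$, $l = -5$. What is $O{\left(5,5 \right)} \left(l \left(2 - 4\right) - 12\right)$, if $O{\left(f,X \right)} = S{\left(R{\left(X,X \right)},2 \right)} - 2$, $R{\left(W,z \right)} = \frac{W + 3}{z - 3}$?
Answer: $-12$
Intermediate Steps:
$R{\left(W,z \right)} = \frac{3 + W}{-3 + z}$
$S{\left(H,x \right)} = 2 H$
$O{\left(f,X \right)} = -2 + \frac{2 \left(3 + X\right)}{-3 + X}$ ($O{\left(f,X \right)} = 2 \frac{3 + X}{-3 + X} - 2 = \frac{2 \left(3 + X\right)}{-3 + X} - 2 = -2 + \frac{2 \left(3 + X\right)}{-3 + X}$)
$O{\left(5,5 \right)} \left(l \left(2 - 4\right) - 12\right) = \frac{12}{-3 + 5} \left(- 5 \left(2 - 4\right) - 12\right) = \frac{12}{2} \left(\left(-5\right) \left(-2\right) - 12\right) = 12 \cdot \frac{1}{2} \left(10 - 12\right) = 6 \left(-2\right) = -12$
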